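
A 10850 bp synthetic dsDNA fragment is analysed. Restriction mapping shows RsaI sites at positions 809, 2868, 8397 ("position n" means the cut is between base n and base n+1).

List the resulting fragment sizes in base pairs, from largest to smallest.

5529, 2453, 2059, 809 bp

Linear molecule, 3 cuts → 4 fragments:
  809 − 0 = 809 bp
  2868 − 809 = 2059 bp
  8397 − 2868 = 5529 bp
  10850 − 8397 = 2453 bp
Sorted largest to smallest: 5529, 2453, 2059, 809 bp.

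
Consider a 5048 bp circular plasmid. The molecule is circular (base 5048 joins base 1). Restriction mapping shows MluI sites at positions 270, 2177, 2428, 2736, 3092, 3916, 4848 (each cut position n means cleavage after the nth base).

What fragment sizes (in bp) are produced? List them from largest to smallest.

1907, 932, 824, 470, 356, 308, 251 bp

Circular molecule, 7 cuts → 7 fragments:
  2177 − 270 = 1907 bp
  2428 − 2177 = 251 bp
  2736 − 2428 = 308 bp
  3092 − 2736 = 356 bp
  3916 − 3092 = 824 bp
  4848 − 3916 = 932 bp
  wrap: 5048 − 4848 + 270 = 470 bp
Sorted largest to smallest: 1907, 932, 824, 470, 356, 308, 251 bp.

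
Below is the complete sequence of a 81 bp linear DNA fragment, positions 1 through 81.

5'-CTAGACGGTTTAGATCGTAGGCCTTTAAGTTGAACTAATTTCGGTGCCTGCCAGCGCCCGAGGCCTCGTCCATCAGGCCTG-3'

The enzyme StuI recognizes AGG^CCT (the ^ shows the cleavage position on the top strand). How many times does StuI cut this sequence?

3

AGGCCT occurs starting at positions 19, 61, 75.
StuI cuts at 3 sites.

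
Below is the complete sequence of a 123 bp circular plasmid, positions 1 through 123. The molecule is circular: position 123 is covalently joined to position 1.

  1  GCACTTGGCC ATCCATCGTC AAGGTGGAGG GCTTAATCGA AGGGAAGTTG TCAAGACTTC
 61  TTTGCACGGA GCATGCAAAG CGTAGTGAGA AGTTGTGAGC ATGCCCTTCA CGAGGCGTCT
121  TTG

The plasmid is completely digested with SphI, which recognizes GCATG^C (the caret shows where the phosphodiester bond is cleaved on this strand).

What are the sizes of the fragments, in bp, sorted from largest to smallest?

SphI sites (GCATGC) start at positions 71, 99.
SphI cuts after base 5 of each site (before the last base), so after positions 75, 103.
Circular molecule, 2 cuts → 2 fragments:
  76–103 → 28 bp
  104–123 then 1–75 → 20 + 75 = 95 bp
Sorted largest to smallest: 95, 28 bp.

95, 28 bp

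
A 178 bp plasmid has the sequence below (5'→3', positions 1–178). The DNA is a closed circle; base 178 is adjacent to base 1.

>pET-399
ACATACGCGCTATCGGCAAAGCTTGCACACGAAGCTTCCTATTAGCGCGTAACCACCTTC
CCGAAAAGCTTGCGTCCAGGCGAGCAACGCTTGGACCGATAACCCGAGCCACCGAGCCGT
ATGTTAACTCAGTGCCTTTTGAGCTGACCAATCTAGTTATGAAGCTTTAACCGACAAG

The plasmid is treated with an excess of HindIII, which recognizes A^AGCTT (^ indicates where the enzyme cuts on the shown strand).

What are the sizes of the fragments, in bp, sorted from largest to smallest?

HindIII sites (AAGCTT) start at positions 19, 32, 66, 162.
HindIII cuts after the first base of each site, so after positions 19, 32, 66, 162.
Circular molecule, 4 cuts → 4 fragments:
  20–32 → 13 bp
  33–66 → 34 bp
  67–162 → 96 bp
  163–178 then 1–19 → 16 + 19 = 35 bp
Sorted largest to smallest: 96, 35, 34, 13 bp.

96, 35, 34, 13 bp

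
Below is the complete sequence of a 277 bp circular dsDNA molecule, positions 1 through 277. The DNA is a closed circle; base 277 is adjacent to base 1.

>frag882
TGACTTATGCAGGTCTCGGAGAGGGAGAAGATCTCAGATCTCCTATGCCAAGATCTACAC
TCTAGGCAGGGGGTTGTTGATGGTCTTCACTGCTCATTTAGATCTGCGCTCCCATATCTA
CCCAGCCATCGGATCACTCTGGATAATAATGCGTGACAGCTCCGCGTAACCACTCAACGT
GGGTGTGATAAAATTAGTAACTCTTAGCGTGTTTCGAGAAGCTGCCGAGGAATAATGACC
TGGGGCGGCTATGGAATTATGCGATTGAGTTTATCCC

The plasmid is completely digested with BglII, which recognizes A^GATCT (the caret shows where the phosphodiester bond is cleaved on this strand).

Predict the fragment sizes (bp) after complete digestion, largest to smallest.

BglII sites (AGATCT) start at positions 29, 36, 51, 100.
BglII cuts after the first base of each site, so after positions 29, 36, 51, 100.
Circular molecule, 4 cuts → 4 fragments:
  30–36 → 7 bp
  37–51 → 15 bp
  52–100 → 49 bp
  101–277 then 1–29 → 177 + 29 = 206 bp
Sorted largest to smallest: 206, 49, 15, 7 bp.

206, 49, 15, 7 bp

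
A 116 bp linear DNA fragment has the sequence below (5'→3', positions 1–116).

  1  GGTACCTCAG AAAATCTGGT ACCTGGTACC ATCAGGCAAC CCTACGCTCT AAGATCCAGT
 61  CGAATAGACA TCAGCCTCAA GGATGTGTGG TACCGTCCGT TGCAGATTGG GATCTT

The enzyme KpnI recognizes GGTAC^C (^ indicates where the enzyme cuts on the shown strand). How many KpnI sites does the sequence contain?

GGTACC occurs starting at positions 1, 18, 25, 89.
KpnI cuts at 4 sites.

4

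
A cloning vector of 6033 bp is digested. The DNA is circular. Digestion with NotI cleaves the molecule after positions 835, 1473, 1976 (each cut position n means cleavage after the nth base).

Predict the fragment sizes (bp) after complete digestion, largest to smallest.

Circular molecule, 3 cuts → 3 fragments:
  1473 − 835 = 638 bp
  1976 − 1473 = 503 bp
  wrap: 6033 − 1976 + 835 = 4892 bp
Sorted largest to smallest: 4892, 638, 503 bp.

4892, 638, 503 bp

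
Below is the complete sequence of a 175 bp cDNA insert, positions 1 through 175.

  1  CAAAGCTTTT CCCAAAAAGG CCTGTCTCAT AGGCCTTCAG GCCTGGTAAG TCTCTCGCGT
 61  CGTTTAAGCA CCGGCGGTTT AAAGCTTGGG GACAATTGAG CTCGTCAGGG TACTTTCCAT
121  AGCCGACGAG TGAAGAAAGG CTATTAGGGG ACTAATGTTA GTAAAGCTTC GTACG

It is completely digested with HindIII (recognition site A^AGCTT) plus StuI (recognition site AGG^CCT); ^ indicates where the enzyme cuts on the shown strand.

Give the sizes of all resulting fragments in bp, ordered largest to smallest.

HindIII sites (AAGCTT) start at positions 3, 82, 164.
HindIII cuts after the first base of each site, so after positions 3, 82, 164.
StuI sites (AGGCCT) start at positions 18, 31, 39.
StuI cuts after base 3 of each site, so after positions 20, 33, 41.
Combined cut positions: 3, 20, 33, 41, 82, 164.
Linear molecule, 6 cuts → 7 fragments:
  1–3 → 3 bp
  4–20 → 17 bp
  21–33 → 13 bp
  34–41 → 8 bp
  42–82 → 41 bp
  83–164 → 82 bp
  165–175 → 11 bp
Sorted largest to smallest: 82, 41, 17, 13, 11, 8, 3 bp.

82, 41, 17, 13, 11, 8, 3 bp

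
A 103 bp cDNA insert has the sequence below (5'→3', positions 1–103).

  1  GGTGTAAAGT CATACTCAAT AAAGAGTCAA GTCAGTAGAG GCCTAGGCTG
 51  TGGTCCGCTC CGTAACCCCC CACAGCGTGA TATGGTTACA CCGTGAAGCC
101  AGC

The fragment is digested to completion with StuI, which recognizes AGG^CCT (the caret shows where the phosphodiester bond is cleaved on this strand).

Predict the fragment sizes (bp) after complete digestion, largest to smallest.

62, 41 bp

The StuI site (AGGCCT) starts at position 39.
StuI cuts after base 3 of each site, so after position 41.
Linear molecule, 1 cut → 2 fragments:
  1–41 → 41 bp
  42–103 → 62 bp
Sorted largest to smallest: 62, 41 bp.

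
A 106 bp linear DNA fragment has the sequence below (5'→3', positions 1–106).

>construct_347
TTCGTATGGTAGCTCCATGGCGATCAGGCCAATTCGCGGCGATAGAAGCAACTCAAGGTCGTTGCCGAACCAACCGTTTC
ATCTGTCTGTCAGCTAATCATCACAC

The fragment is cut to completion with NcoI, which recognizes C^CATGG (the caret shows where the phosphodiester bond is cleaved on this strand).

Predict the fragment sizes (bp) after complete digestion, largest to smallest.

91, 15 bp

The NcoI site (CCATGG) starts at position 15.
NcoI cuts after the first base of each site, so after position 15.
Linear molecule, 1 cut → 2 fragments:
  1–15 → 15 bp
  16–106 → 91 bp
Sorted largest to smallest: 91, 15 bp.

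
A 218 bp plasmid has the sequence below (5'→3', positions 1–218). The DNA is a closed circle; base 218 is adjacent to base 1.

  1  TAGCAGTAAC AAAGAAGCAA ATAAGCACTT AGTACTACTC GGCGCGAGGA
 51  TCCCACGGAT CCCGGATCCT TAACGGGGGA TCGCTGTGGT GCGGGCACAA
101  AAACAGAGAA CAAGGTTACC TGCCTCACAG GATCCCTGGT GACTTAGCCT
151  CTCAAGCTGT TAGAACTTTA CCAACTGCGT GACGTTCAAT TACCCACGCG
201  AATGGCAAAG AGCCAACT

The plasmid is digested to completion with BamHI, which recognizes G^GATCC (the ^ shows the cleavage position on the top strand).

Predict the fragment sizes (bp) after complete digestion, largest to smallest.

BamHI sites (GGATCC) start at positions 48, 57, 64, 130.
BamHI cuts after the first base of each site, so after positions 48, 57, 64, 130.
Circular molecule, 4 cuts → 4 fragments:
  49–57 → 9 bp
  58–64 → 7 bp
  65–130 → 66 bp
  131–218 then 1–48 → 88 + 48 = 136 bp
Sorted largest to smallest: 136, 66, 9, 7 bp.

136, 66, 9, 7 bp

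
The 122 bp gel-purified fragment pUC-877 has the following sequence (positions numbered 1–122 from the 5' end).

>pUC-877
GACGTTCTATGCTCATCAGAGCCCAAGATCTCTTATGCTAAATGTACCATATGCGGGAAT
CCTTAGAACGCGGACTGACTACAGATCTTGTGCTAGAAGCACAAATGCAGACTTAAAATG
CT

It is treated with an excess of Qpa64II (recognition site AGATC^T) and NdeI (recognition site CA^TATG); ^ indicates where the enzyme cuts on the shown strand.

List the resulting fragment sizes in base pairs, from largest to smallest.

38, 35, 30, 19 bp

Qpa64II sites (AGATCT) start at positions 26, 83.
Qpa64II cuts after base 5 of each site (before the last base), so after positions 30, 87.
The NdeI site (CATATG) starts at position 48.
NdeI cuts after base 2 of each site, so after position 49.
Combined cut positions: 30, 49, 87.
Linear molecule, 3 cuts → 4 fragments:
  1–30 → 30 bp
  31–49 → 19 bp
  50–87 → 38 bp
  88–122 → 35 bp
Sorted largest to smallest: 38, 35, 30, 19 bp.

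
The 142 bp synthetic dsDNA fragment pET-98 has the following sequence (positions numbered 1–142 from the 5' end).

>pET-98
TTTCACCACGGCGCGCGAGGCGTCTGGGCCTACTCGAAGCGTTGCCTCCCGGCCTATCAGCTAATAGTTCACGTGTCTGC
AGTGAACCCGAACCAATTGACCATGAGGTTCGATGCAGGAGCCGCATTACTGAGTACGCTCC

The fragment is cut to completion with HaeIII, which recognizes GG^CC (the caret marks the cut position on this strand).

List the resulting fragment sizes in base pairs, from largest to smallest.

HaeIII sites (GGCC) start at positions 27, 51.
HaeIII cuts after base 2 of each site, so after positions 28, 52.
Linear molecule, 2 cuts → 3 fragments:
  1–28 → 28 bp
  29–52 → 24 bp
  53–142 → 90 bp
Sorted largest to smallest: 90, 28, 24 bp.

90, 28, 24 bp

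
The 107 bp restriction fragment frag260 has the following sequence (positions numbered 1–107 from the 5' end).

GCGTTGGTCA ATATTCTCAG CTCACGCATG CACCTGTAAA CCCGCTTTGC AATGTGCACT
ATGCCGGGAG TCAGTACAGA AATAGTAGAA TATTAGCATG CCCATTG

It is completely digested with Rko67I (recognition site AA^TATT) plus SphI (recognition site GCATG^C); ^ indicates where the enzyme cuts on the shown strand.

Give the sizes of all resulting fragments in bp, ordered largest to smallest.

Rko67I sites (AATATT) start at positions 10, 89.
Rko67I cuts after base 2 of each site, so after positions 11, 90.
SphI sites (GCATGC) start at positions 26, 96.
SphI cuts after base 5 of each site (before the last base), so after positions 30, 100.
Combined cut positions: 11, 30, 90, 100.
Linear molecule, 4 cuts → 5 fragments:
  1–11 → 11 bp
  12–30 → 19 bp
  31–90 → 60 bp
  91–100 → 10 bp
  101–107 → 7 bp
Sorted largest to smallest: 60, 19, 11, 10, 7 bp.

60, 19, 11, 10, 7 bp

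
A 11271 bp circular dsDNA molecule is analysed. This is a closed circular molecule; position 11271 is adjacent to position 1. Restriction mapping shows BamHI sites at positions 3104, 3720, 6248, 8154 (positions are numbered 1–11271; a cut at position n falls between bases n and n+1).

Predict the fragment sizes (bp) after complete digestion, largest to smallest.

6221, 2528, 1906, 616 bp

Circular molecule, 4 cuts → 4 fragments:
  3720 − 3104 = 616 bp
  6248 − 3720 = 2528 bp
  8154 − 6248 = 1906 bp
  wrap: 11271 − 8154 + 3104 = 6221 bp
Sorted largest to smallest: 6221, 2528, 1906, 616 bp.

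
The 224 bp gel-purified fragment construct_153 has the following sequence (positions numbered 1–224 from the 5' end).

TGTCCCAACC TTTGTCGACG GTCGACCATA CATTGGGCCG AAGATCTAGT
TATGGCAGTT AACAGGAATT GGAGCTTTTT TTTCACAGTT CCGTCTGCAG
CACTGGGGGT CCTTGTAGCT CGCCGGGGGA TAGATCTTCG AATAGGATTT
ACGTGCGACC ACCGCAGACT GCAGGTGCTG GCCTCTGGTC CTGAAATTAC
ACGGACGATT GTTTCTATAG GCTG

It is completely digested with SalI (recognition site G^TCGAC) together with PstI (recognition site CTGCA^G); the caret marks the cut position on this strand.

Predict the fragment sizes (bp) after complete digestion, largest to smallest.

SalI sites (GTCGAC) start at positions 14, 21.
SalI cuts after the first base of each site, so after positions 14, 21.
PstI sites (CTGCAG) start at positions 95, 169.
PstI cuts after base 5 of each site (before the last base), so after positions 99, 173.
Combined cut positions: 14, 21, 99, 173.
Linear molecule, 4 cuts → 5 fragments:
  1–14 → 14 bp
  15–21 → 7 bp
  22–99 → 78 bp
  100–173 → 74 bp
  174–224 → 51 bp
Sorted largest to smallest: 78, 74, 51, 14, 7 bp.

78, 74, 51, 14, 7 bp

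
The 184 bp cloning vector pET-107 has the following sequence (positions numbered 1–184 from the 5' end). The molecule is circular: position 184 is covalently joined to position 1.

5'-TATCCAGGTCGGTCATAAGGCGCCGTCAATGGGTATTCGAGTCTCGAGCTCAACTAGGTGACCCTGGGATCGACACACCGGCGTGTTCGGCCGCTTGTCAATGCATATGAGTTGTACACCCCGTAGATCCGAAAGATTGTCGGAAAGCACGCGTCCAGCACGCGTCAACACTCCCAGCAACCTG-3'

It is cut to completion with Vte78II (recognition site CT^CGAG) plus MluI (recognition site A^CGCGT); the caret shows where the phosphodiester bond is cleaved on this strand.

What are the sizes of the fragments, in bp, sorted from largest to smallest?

The Vte78II site (CTCGAG) starts at position 43.
Vte78II cuts after base 2 of each site, so after position 44.
MluI sites (ACGCGT) start at positions 149, 160.
MluI cuts after the first base of each site, so after positions 149, 160.
Combined cut positions: 44, 149, 160.
Circular molecule, 3 cuts → 3 fragments:
  45–149 → 105 bp
  150–160 → 11 bp
  161–184 then 1–44 → 24 + 44 = 68 bp
Sorted largest to smallest: 105, 68, 11 bp.

105, 68, 11 bp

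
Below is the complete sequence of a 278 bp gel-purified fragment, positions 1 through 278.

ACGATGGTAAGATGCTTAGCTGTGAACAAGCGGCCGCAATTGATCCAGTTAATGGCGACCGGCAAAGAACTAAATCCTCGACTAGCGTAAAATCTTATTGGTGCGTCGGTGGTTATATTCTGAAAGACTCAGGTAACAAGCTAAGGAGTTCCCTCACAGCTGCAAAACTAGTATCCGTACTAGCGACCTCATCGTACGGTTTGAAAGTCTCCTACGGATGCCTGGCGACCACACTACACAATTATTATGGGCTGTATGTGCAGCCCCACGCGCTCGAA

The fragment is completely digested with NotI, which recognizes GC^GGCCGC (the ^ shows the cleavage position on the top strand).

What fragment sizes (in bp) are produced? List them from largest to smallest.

247, 31 bp

The NotI site (GCGGCCGC) starts at position 30.
NotI cuts after base 2 of each site, so after position 31.
Linear molecule, 1 cut → 2 fragments:
  1–31 → 31 bp
  32–278 → 247 bp
Sorted largest to smallest: 247, 31 bp.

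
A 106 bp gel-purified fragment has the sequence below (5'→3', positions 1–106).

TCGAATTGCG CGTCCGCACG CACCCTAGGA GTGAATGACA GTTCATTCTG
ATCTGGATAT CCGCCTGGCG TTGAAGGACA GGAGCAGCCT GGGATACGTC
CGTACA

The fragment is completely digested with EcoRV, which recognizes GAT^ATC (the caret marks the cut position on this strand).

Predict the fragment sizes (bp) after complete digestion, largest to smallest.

58, 48 bp

The EcoRV site (GATATC) starts at position 56.
EcoRV cuts after base 3 of each site, so after position 58.
Linear molecule, 1 cut → 2 fragments:
  1–58 → 58 bp
  59–106 → 48 bp
Sorted largest to smallest: 58, 48 bp.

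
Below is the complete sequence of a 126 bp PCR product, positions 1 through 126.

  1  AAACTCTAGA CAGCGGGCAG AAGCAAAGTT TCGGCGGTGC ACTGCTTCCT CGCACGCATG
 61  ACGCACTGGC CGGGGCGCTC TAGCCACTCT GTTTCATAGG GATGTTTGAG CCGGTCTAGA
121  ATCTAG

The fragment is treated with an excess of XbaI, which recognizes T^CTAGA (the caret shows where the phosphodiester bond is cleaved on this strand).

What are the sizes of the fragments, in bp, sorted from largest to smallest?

110, 11, 5 bp

XbaI sites (TCTAGA) start at positions 5, 115.
XbaI cuts after the first base of each site, so after positions 5, 115.
Linear molecule, 2 cuts → 3 fragments:
  1–5 → 5 bp
  6–115 → 110 bp
  116–126 → 11 bp
Sorted largest to smallest: 110, 11, 5 bp.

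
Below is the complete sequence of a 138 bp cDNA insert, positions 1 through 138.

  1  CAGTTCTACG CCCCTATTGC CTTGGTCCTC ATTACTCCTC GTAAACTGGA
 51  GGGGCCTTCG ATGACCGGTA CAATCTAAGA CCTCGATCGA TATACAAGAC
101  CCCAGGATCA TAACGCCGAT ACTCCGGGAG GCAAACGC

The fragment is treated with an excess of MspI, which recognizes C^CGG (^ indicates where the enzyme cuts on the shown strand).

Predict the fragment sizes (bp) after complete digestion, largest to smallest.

65, 59, 14 bp

MspI sites (CCGG) start at positions 65, 124.
MspI cuts after the first base of each site, so after positions 65, 124.
Linear molecule, 2 cuts → 3 fragments:
  1–65 → 65 bp
  66–124 → 59 bp
  125–138 → 14 bp
Sorted largest to smallest: 65, 59, 14 bp.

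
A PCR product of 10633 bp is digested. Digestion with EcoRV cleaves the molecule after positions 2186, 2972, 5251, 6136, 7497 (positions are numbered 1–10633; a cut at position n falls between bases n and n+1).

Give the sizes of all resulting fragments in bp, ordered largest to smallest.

Linear molecule, 5 cuts → 6 fragments:
  2186 − 0 = 2186 bp
  2972 − 2186 = 786 bp
  5251 − 2972 = 2279 bp
  6136 − 5251 = 885 bp
  7497 − 6136 = 1361 bp
  10633 − 7497 = 3136 bp
Sorted largest to smallest: 3136, 2279, 2186, 1361, 885, 786 bp.

3136, 2279, 2186, 1361, 885, 786 bp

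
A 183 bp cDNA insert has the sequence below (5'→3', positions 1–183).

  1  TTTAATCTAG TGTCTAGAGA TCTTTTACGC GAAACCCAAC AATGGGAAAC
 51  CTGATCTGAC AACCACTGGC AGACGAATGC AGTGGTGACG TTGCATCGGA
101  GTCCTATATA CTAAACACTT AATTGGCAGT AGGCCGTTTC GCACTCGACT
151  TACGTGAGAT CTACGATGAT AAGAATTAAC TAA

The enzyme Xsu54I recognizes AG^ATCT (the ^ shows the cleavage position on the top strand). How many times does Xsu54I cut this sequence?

2

AGATCT occurs starting at positions 18, 157.
Xsu54I cuts at 2 sites.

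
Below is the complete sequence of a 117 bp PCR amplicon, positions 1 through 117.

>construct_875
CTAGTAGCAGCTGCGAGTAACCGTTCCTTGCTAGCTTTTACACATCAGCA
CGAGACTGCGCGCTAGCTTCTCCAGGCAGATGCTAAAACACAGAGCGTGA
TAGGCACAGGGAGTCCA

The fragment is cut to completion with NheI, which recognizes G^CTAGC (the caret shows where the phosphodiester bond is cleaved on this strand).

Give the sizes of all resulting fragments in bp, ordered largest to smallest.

NheI sites (GCTAGC) start at positions 30, 62.
NheI cuts after the first base of each site, so after positions 30, 62.
Linear molecule, 2 cuts → 3 fragments:
  1–30 → 30 bp
  31–62 → 32 bp
  63–117 → 55 bp
Sorted largest to smallest: 55, 32, 30 bp.

55, 32, 30 bp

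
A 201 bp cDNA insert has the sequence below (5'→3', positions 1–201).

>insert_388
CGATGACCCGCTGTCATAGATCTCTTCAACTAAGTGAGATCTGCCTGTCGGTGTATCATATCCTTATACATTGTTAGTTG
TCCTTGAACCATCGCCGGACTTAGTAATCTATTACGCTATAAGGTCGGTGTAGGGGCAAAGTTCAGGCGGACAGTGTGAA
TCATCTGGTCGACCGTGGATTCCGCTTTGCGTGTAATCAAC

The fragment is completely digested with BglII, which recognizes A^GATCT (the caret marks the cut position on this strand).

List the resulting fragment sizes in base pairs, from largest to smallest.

164, 19, 18 bp

BglII sites (AGATCT) start at positions 18, 37.
BglII cuts after the first base of each site, so after positions 18, 37.
Linear molecule, 2 cuts → 3 fragments:
  1–18 → 18 bp
  19–37 → 19 bp
  38–201 → 164 bp
Sorted largest to smallest: 164, 19, 18 bp.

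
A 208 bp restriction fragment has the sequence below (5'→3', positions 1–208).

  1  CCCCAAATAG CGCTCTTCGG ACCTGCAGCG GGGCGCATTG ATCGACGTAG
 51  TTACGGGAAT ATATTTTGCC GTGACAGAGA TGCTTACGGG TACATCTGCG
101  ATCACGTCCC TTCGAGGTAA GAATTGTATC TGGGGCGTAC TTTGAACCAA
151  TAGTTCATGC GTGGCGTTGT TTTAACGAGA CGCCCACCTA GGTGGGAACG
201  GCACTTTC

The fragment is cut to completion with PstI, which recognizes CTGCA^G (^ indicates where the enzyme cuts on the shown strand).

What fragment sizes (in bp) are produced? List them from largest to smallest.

The PstI site (CTGCAG) starts at position 23.
PstI cuts after base 5 of each site (before the last base), so after position 27.
Linear molecule, 1 cut → 2 fragments:
  1–27 → 27 bp
  28–208 → 181 bp
Sorted largest to smallest: 181, 27 bp.

181, 27 bp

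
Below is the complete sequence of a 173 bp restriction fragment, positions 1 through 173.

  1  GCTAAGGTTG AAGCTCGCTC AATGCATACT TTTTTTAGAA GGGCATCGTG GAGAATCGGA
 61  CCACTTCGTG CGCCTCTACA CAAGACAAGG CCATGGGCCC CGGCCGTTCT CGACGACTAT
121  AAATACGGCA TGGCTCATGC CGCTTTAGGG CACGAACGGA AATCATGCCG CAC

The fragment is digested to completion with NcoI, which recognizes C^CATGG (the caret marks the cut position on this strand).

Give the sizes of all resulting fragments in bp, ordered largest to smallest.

The NcoI site (CCATGG) starts at position 91.
NcoI cuts after the first base of each site, so after position 91.
Linear molecule, 1 cut → 2 fragments:
  1–91 → 91 bp
  92–173 → 82 bp
Sorted largest to smallest: 91, 82 bp.

91, 82 bp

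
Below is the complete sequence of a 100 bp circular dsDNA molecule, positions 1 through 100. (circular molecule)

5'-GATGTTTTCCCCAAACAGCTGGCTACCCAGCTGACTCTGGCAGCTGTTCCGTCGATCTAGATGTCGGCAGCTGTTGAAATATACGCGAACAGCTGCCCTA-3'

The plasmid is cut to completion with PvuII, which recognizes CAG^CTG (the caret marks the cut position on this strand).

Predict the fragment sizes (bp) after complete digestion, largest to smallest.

PvuII sites (CAGCTG) start at positions 16, 28, 41, 68, 90.
PvuII cuts after base 3 of each site, so after positions 18, 30, 43, 70, 92.
Circular molecule, 5 cuts → 5 fragments:
  19–30 → 12 bp
  31–43 → 13 bp
  44–70 → 27 bp
  71–92 → 22 bp
  93–100 then 1–18 → 8 + 18 = 26 bp
Sorted largest to smallest: 27, 26, 22, 13, 12 bp.

27, 26, 22, 13, 12 bp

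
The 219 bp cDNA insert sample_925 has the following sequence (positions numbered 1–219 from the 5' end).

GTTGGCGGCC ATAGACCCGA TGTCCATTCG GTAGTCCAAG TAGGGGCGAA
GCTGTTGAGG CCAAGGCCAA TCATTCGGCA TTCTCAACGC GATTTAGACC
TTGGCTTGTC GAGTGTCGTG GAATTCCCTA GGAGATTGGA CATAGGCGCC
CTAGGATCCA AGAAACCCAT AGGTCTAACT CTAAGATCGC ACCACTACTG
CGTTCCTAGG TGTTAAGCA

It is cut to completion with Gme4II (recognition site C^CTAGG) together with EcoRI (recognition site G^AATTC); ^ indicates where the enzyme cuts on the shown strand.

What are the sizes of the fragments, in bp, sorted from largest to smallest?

121, 55, 23, 14, 6 bp

Gme4II sites (CCTAGG) start at positions 127, 150, 205.
Gme4II cuts after the first base of each site, so after positions 127, 150, 205.
The EcoRI site (GAATTC) starts at position 121.
EcoRI cuts after the first base of each site, so after position 121.
Combined cut positions: 121, 127, 150, 205.
Linear molecule, 4 cuts → 5 fragments:
  1–121 → 121 bp
  122–127 → 6 bp
  128–150 → 23 bp
  151–205 → 55 bp
  206–219 → 14 bp
Sorted largest to smallest: 121, 55, 23, 14, 6 bp.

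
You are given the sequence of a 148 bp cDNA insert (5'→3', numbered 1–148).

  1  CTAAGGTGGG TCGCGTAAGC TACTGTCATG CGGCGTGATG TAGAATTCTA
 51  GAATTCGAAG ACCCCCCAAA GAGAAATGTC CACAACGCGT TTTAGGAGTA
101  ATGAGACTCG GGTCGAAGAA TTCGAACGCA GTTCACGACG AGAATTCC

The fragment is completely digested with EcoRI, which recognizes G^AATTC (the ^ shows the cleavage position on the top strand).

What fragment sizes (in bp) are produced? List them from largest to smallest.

67, 43, 24, 8, 6 bp

EcoRI sites (GAATTC) start at positions 43, 51, 118, 142.
EcoRI cuts after the first base of each site, so after positions 43, 51, 118, 142.
Linear molecule, 4 cuts → 5 fragments:
  1–43 → 43 bp
  44–51 → 8 bp
  52–118 → 67 bp
  119–142 → 24 bp
  143–148 → 6 bp
Sorted largest to smallest: 67, 43, 24, 8, 6 bp.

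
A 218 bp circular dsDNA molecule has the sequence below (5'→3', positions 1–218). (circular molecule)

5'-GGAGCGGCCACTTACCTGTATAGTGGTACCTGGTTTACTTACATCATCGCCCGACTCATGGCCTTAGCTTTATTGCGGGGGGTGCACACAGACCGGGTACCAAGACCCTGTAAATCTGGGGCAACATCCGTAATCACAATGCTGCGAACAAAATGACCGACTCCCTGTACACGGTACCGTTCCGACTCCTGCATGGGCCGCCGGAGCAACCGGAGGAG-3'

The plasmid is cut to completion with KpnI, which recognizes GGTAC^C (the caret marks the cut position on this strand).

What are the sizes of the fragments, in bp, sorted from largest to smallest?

77, 71, 70 bp

KpnI sites (GGTACC) start at positions 25, 96, 173.
KpnI cuts after base 5 of each site (before the last base), so after positions 29, 100, 177.
Circular molecule, 3 cuts → 3 fragments:
  30–100 → 71 bp
  101–177 → 77 bp
  178–218 then 1–29 → 41 + 29 = 70 bp
Sorted largest to smallest: 77, 71, 70 bp.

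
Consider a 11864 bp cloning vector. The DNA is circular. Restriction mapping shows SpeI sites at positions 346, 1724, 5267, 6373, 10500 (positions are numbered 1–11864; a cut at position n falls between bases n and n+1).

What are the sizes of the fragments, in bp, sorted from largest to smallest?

Circular molecule, 5 cuts → 5 fragments:
  1724 − 346 = 1378 bp
  5267 − 1724 = 3543 bp
  6373 − 5267 = 1106 bp
  10500 − 6373 = 4127 bp
  wrap: 11864 − 10500 + 346 = 1710 bp
Sorted largest to smallest: 4127, 3543, 1710, 1378, 1106 bp.

4127, 3543, 1710, 1378, 1106 bp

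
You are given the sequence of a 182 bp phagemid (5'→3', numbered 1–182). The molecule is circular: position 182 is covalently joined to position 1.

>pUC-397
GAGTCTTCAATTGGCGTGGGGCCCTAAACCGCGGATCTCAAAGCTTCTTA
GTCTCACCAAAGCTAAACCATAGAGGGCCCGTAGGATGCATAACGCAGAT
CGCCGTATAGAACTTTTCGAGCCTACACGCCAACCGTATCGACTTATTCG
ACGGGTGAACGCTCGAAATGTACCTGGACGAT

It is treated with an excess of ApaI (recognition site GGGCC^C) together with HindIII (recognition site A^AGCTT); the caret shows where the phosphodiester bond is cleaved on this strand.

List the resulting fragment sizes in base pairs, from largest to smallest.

126, 38, 18 bp

ApaI sites (GGGCCC) start at positions 19, 75.
ApaI cuts after base 5 of each site (before the last base), so after positions 23, 79.
The HindIII site (AAGCTT) starts at position 41.
HindIII cuts after the first base of each site, so after position 41.
Combined cut positions: 23, 41, 79.
Circular molecule, 3 cuts → 3 fragments:
  24–41 → 18 bp
  42–79 → 38 bp
  80–182 then 1–23 → 103 + 23 = 126 bp
Sorted largest to smallest: 126, 38, 18 bp.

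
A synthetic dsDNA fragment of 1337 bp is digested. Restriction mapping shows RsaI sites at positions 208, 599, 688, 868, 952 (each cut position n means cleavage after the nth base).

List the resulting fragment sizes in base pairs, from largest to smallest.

391, 385, 208, 180, 89, 84 bp

Linear molecule, 5 cuts → 6 fragments:
  208 − 0 = 208 bp
  599 − 208 = 391 bp
  688 − 599 = 89 bp
  868 − 688 = 180 bp
  952 − 868 = 84 bp
  1337 − 952 = 385 bp
Sorted largest to smallest: 391, 385, 208, 180, 89, 84 bp.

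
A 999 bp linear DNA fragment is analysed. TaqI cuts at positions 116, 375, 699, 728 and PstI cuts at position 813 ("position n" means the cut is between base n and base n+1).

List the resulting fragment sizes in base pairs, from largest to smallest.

324, 259, 186, 116, 85, 29 bp

Combined cut positions (sorted): 116, 375, 699, 728, 813.
Linear molecule, 5 cuts → 6 fragments:
  116 − 0 = 116 bp
  375 − 116 = 259 bp
  699 − 375 = 324 bp
  728 − 699 = 29 bp
  813 − 728 = 85 bp
  999 − 813 = 186 bp
Sorted largest to smallest: 324, 259, 186, 116, 85, 29 bp.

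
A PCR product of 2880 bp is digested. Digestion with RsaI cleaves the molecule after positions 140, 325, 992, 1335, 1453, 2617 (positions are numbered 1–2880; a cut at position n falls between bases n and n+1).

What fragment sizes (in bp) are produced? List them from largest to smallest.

Linear molecule, 6 cuts → 7 fragments:
  140 − 0 = 140 bp
  325 − 140 = 185 bp
  992 − 325 = 667 bp
  1335 − 992 = 343 bp
  1453 − 1335 = 118 bp
  2617 − 1453 = 1164 bp
  2880 − 2617 = 263 bp
Sorted largest to smallest: 1164, 667, 343, 263, 185, 140, 118 bp.

1164, 667, 343, 263, 185, 140, 118 bp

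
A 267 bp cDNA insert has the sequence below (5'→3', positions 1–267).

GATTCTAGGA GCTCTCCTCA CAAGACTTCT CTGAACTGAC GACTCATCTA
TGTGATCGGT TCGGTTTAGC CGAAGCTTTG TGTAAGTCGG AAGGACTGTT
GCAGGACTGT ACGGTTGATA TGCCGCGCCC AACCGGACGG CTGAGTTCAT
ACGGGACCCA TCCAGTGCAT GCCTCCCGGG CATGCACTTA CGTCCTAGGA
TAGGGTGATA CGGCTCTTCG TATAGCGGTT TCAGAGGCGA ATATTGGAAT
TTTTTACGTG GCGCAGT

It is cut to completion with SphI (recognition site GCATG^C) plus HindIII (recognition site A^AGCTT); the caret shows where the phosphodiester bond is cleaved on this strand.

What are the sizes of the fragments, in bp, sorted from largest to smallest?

SphI sites (GCATGC) start at positions 167, 180.
SphI cuts after base 5 of each site (before the last base), so after positions 171, 184.
The HindIII site (AAGCTT) starts at position 73.
HindIII cuts after the first base of each site, so after position 73.
Combined cut positions: 73, 171, 184.
Linear molecule, 3 cuts → 4 fragments:
  1–73 → 73 bp
  74–171 → 98 bp
  172–184 → 13 bp
  185–267 → 83 bp
Sorted largest to smallest: 98, 83, 73, 13 bp.

98, 83, 73, 13 bp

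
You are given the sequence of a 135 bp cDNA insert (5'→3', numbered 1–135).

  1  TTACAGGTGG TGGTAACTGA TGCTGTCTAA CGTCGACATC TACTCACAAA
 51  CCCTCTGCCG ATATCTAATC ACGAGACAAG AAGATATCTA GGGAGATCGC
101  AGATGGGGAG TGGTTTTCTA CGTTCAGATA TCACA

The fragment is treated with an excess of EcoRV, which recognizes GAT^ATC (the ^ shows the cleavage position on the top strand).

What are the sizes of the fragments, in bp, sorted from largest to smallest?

62, 44, 23, 6 bp

EcoRV sites (GATATC) start at positions 60, 83, 127.
EcoRV cuts after base 3 of each site, so after positions 62, 85, 129.
Linear molecule, 3 cuts → 4 fragments:
  1–62 → 62 bp
  63–85 → 23 bp
  86–129 → 44 bp
  130–135 → 6 bp
Sorted largest to smallest: 62, 44, 23, 6 bp.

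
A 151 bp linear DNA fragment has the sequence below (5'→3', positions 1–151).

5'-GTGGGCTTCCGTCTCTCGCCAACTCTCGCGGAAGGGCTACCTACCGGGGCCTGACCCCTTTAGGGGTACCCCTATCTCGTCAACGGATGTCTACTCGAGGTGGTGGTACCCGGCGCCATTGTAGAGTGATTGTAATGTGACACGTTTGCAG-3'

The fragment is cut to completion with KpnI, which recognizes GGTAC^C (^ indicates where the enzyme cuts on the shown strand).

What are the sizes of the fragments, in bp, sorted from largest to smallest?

KpnI sites (GGTACC) start at positions 65, 105.
KpnI cuts after base 5 of each site (before the last base), so after positions 69, 109.
Linear molecule, 2 cuts → 3 fragments:
  1–69 → 69 bp
  70–109 → 40 bp
  110–151 → 42 bp
Sorted largest to smallest: 69, 42, 40 bp.

69, 42, 40 bp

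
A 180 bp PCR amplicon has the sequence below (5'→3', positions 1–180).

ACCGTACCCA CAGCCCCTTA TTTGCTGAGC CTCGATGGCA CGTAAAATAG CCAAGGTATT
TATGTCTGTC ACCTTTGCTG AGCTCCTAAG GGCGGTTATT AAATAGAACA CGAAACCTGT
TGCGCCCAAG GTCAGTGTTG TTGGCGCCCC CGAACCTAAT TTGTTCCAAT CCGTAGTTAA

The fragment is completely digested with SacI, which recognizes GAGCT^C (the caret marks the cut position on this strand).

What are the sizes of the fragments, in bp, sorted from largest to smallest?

The SacI site (GAGCTC) starts at position 80.
SacI cuts after base 5 of each site (before the last base), so after position 84.
Linear molecule, 1 cut → 2 fragments:
  1–84 → 84 bp
  85–180 → 96 bp
Sorted largest to smallest: 96, 84 bp.

96, 84 bp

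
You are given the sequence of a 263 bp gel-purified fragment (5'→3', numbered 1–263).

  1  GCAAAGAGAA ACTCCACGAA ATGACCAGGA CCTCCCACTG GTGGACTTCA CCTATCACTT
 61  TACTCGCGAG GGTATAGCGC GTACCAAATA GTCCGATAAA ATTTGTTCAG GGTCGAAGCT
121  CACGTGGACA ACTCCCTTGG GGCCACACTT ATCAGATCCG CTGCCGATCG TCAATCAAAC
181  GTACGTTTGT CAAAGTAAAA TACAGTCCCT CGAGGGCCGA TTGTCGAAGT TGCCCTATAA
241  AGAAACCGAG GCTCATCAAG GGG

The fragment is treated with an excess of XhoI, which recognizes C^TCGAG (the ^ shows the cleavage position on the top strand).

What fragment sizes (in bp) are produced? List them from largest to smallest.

209, 54 bp

The XhoI site (CTCGAG) starts at position 209.
XhoI cuts after the first base of each site, so after position 209.
Linear molecule, 1 cut → 2 fragments:
  1–209 → 209 bp
  210–263 → 54 bp
Sorted largest to smallest: 209, 54 bp.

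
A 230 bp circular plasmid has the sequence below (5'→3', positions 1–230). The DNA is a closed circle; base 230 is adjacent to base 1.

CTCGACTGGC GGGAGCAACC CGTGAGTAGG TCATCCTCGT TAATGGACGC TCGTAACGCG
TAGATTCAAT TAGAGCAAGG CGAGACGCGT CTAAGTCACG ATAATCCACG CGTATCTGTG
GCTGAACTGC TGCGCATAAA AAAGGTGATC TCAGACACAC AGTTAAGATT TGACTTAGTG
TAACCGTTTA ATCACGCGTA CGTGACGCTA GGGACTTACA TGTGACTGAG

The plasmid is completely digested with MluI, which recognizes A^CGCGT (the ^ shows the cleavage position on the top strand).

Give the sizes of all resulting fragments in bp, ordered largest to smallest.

92, 86, 29, 23 bp

MluI sites (ACGCGT) start at positions 56, 85, 108, 194.
MluI cuts after the first base of each site, so after positions 56, 85, 108, 194.
Circular molecule, 4 cuts → 4 fragments:
  57–85 → 29 bp
  86–108 → 23 bp
  109–194 → 86 bp
  195–230 then 1–56 → 36 + 56 = 92 bp
Sorted largest to smallest: 92, 86, 29, 23 bp.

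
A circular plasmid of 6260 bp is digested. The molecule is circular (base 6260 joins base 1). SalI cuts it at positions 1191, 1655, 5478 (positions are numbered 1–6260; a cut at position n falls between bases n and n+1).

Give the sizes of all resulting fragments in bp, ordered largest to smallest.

3823, 1973, 464 bp

Circular molecule, 3 cuts → 3 fragments:
  1655 − 1191 = 464 bp
  5478 − 1655 = 3823 bp
  wrap: 6260 − 5478 + 1191 = 1973 bp
Sorted largest to smallest: 3823, 1973, 464 bp.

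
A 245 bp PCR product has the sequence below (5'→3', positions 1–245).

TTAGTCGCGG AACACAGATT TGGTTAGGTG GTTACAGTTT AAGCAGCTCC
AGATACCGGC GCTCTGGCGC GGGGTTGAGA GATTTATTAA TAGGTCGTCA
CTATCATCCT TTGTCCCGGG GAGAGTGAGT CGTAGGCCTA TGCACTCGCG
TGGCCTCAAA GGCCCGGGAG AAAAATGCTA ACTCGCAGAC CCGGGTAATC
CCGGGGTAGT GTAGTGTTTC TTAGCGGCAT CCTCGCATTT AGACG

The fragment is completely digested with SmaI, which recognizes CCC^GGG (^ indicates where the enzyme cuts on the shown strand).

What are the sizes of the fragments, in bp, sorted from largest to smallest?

SmaI sites (CCCGGG) start at positions 115, 163, 190, 200.
SmaI cuts after base 3 of each site, so after positions 117, 165, 192, 202.
Linear molecule, 4 cuts → 5 fragments:
  1–117 → 117 bp
  118–165 → 48 bp
  166–192 → 27 bp
  193–202 → 10 bp
  203–245 → 43 bp
Sorted largest to smallest: 117, 48, 43, 27, 10 bp.

117, 48, 43, 27, 10 bp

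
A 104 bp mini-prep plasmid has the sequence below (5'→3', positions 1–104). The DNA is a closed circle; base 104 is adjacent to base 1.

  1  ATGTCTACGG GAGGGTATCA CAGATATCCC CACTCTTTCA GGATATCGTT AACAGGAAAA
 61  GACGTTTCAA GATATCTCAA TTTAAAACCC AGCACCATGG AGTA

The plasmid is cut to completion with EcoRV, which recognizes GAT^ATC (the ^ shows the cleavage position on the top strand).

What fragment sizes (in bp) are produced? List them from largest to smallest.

EcoRV sites (GATATC) start at positions 23, 42, 71.
EcoRV cuts after base 3 of each site, so after positions 25, 44, 73.
Circular molecule, 3 cuts → 3 fragments:
  26–44 → 19 bp
  45–73 → 29 bp
  74–104 then 1–25 → 31 + 25 = 56 bp
Sorted largest to smallest: 56, 29, 19 bp.

56, 29, 19 bp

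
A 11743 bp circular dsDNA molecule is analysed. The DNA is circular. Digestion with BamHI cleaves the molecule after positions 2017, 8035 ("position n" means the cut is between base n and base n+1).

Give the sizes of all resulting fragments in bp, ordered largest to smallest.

6018, 5725 bp

Circular molecule, 2 cuts → 2 fragments:
  8035 − 2017 = 6018 bp
  wrap: 11743 − 8035 + 2017 = 5725 bp
Sorted largest to smallest: 6018, 5725 bp.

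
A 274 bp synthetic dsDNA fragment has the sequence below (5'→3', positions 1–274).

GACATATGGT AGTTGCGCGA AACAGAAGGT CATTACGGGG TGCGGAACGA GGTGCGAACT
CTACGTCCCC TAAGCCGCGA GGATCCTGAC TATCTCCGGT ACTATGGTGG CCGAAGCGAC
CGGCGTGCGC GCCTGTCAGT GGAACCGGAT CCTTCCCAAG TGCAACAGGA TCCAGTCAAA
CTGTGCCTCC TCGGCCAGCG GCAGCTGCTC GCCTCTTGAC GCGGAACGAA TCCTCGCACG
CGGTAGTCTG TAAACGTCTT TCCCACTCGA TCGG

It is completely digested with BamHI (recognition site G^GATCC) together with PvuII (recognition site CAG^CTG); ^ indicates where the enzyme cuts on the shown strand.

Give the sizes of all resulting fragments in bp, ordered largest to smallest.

81, 70, 66, 36, 21 bp

BamHI sites (GGATCC) start at positions 81, 147, 168.
BamHI cuts after the first base of each site, so after positions 81, 147, 168.
The PvuII site (CAGCTG) starts at position 202.
PvuII cuts after base 3 of each site, so after position 204.
Combined cut positions: 81, 147, 168, 204.
Linear molecule, 4 cuts → 5 fragments:
  1–81 → 81 bp
  82–147 → 66 bp
  148–168 → 21 bp
  169–204 → 36 bp
  205–274 → 70 bp
Sorted largest to smallest: 81, 70, 66, 36, 21 bp.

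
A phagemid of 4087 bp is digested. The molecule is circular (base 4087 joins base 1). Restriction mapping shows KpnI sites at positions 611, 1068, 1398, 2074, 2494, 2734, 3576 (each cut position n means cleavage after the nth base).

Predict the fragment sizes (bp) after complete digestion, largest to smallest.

Circular molecule, 7 cuts → 7 fragments:
  1068 − 611 = 457 bp
  1398 − 1068 = 330 bp
  2074 − 1398 = 676 bp
  2494 − 2074 = 420 bp
  2734 − 2494 = 240 bp
  3576 − 2734 = 842 bp
  wrap: 4087 − 3576 + 611 = 1122 bp
Sorted largest to smallest: 1122, 842, 676, 457, 420, 330, 240 bp.

1122, 842, 676, 457, 420, 330, 240 bp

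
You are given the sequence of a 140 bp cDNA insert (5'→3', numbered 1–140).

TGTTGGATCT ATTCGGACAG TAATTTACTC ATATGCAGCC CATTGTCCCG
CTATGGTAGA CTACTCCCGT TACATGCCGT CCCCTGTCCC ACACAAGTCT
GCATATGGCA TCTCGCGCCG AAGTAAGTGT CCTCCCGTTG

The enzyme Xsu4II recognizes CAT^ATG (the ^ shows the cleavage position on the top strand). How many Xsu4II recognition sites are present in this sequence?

CATATG occurs starting at positions 30, 102.
Xsu4II cuts at 2 sites.

2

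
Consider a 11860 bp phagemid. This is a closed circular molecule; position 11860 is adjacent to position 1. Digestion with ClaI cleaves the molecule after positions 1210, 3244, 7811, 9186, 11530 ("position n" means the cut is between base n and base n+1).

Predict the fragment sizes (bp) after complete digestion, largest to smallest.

4567, 2344, 2034, 1540, 1375 bp

Circular molecule, 5 cuts → 5 fragments:
  3244 − 1210 = 2034 bp
  7811 − 3244 = 4567 bp
  9186 − 7811 = 1375 bp
  11530 − 9186 = 2344 bp
  wrap: 11860 − 11530 + 1210 = 1540 bp
Sorted largest to smallest: 4567, 2344, 2034, 1540, 1375 bp.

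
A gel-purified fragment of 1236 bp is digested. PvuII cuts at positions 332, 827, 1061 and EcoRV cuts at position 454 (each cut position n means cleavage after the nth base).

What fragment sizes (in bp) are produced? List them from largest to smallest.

373, 332, 234, 175, 122 bp

Combined cut positions (sorted): 332, 454, 827, 1061.
Linear molecule, 4 cuts → 5 fragments:
  332 − 0 = 332 bp
  454 − 332 = 122 bp
  827 − 454 = 373 bp
  1061 − 827 = 234 bp
  1236 − 1061 = 175 bp
Sorted largest to smallest: 373, 332, 234, 175, 122 bp.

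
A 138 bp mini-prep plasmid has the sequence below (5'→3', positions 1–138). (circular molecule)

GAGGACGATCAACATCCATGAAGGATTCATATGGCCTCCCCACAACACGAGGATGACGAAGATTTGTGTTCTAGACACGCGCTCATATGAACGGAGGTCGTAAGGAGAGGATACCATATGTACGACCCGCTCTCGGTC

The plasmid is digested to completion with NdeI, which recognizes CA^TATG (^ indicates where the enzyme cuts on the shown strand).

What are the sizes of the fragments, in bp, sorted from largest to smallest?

56, 51, 31 bp

NdeI sites (CATATG) start at positions 28, 84, 115.
NdeI cuts after base 2 of each site, so after positions 29, 85, 116.
Circular molecule, 3 cuts → 3 fragments:
  30–85 → 56 bp
  86–116 → 31 bp
  117–138 then 1–29 → 22 + 29 = 51 bp
Sorted largest to smallest: 56, 51, 31 bp.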